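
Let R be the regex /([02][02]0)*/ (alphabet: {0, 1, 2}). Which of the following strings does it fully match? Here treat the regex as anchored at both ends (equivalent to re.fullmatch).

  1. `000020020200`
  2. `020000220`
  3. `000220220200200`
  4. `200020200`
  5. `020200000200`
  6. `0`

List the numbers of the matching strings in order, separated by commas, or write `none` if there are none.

1, 2, 3, 4, 5

1 → match
2 → match
3 → match
4 → match
5 → match
6 → no match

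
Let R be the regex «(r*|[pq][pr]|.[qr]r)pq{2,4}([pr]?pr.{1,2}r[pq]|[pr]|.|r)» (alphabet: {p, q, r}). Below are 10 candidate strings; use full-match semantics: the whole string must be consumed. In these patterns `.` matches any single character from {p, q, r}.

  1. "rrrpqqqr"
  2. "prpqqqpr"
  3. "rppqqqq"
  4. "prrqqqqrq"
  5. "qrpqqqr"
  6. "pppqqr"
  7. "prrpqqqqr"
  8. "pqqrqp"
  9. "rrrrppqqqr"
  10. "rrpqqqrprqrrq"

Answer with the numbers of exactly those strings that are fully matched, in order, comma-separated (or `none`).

1, 5, 6, 7, 10

1 → match
2 → no match
3 → no match
4 → no match
5 → match
6 → match
7 → match
8 → no match
9 → no match
10 → match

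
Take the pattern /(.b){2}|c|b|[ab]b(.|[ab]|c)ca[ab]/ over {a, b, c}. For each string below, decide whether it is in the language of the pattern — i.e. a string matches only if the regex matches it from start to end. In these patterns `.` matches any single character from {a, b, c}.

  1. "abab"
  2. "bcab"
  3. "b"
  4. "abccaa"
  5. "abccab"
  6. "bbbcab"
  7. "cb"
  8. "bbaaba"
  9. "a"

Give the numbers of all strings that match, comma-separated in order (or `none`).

1 → match
2 → no match
3 → match
4 → match
5 → match
6 → match
7 → no match
8 → no match
9 → no match

1, 3, 4, 5, 6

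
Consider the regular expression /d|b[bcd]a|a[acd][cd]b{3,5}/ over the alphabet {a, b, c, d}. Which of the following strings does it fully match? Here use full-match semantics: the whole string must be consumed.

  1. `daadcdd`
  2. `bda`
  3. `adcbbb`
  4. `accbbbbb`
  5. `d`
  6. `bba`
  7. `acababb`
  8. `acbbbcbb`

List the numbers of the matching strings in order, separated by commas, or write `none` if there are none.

2, 3, 4, 5, 6

1 → no match
2 → match
3 → match
4 → match
5 → match
6 → match
7 → no match
8 → no match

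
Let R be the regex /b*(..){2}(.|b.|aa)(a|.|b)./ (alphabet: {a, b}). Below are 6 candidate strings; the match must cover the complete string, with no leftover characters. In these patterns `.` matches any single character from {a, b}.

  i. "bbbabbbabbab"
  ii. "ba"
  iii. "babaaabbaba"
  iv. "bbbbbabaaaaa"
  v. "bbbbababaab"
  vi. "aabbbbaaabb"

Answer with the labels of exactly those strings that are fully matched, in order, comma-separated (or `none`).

i → no match
ii → no match
iii → no match
iv → match
v → match
vi → no match

iv, v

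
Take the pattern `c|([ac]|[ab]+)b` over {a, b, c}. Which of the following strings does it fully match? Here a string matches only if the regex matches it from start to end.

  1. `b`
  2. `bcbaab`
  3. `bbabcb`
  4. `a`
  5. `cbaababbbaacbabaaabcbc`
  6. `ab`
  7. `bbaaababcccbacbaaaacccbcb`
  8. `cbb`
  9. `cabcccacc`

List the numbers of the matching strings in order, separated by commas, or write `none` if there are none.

6

1 → no match
2 → no match
3 → no match
4 → no match
5 → no match
6 → match
7 → no match
8 → no match
9 → no match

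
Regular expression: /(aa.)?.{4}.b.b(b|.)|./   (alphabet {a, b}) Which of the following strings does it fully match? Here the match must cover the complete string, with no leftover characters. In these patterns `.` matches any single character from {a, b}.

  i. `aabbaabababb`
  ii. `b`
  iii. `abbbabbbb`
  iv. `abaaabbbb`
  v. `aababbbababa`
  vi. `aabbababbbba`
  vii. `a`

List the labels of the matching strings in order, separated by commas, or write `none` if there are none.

i → match
ii → match
iii → match
iv → match
v → match
vi → match
vii → match

i, ii, iii, iv, v, vi, vii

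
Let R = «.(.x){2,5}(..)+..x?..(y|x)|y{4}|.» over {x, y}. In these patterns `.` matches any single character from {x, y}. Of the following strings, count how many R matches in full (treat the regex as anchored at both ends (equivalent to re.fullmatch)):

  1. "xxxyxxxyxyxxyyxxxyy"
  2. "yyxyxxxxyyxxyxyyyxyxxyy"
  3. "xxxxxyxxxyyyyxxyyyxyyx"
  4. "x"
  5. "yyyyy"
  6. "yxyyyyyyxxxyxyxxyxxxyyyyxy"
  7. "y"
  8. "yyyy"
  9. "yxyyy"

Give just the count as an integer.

6

1 → match
2 → match
3 → match
4 → match
5 → no match
6 → no match
7 → match
8 → match
9 → no match
Total matched: 6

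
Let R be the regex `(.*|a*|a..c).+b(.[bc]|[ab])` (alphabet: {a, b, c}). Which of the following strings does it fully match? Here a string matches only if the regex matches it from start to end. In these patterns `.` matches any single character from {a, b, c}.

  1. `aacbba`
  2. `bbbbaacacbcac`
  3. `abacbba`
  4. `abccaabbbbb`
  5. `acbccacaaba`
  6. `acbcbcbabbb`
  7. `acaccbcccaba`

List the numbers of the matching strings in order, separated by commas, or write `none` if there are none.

1, 3, 4, 5, 6, 7

1 → match
2 → no match
3 → match
4 → match
5 → match
6 → match
7 → match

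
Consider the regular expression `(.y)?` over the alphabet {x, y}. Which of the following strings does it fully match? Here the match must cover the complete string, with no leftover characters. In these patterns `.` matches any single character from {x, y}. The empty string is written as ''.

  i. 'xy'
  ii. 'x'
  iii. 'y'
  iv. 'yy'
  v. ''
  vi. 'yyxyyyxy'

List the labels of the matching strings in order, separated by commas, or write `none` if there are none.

i, iv, v

i. 'xy' → match
ii. 'x' → no match
iii. 'y' → no match
iv. 'yy' → match
v. '' → match
vi. 'yyxyyyxy' → no match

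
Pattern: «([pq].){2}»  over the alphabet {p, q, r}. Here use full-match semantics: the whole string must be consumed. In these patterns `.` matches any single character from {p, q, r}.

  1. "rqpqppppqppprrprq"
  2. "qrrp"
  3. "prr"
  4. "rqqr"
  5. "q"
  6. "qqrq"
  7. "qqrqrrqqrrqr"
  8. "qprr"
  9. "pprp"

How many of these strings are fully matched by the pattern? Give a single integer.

0

1 → no match
2 → no match
3 → no match
4 → no match
5 → no match
6 → no match
7 → no match
8 → no match
9 → no match
Total matched: 0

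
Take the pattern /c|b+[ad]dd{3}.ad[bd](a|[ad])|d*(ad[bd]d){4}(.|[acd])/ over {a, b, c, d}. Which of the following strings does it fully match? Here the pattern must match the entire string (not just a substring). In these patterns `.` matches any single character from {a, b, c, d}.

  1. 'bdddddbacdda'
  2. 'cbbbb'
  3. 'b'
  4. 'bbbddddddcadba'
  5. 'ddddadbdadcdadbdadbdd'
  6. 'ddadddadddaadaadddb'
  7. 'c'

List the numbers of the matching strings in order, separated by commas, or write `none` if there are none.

7

1 → no match
2 → no match
3 → no match
4 → no match
5 → no match
6 → no match
7 → match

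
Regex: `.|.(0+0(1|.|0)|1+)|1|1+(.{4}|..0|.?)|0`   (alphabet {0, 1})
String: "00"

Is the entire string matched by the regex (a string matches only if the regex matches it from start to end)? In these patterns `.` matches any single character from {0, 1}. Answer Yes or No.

No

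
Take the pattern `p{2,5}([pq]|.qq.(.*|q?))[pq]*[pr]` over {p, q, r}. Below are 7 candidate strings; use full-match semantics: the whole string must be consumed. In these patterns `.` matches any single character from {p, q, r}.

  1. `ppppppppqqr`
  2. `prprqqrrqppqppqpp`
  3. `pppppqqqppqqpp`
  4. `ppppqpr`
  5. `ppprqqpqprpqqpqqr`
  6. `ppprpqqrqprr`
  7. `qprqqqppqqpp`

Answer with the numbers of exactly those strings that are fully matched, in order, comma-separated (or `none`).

1. `ppppppppqqr` → match
2 → no match
3 → match
4. `ppppqpr` → match
5 → match
6. `ppprpqqrqprr` → no match
7. `qprqqqppqqpp` → no match — must start with `p`

1, 3, 4, 5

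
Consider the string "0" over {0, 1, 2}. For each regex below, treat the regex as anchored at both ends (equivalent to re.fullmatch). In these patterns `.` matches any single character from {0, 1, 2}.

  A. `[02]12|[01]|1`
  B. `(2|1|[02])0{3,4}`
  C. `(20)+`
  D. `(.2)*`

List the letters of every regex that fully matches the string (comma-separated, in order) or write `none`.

A → match
B → no match
C → no match — must start with "20"
D → no match

A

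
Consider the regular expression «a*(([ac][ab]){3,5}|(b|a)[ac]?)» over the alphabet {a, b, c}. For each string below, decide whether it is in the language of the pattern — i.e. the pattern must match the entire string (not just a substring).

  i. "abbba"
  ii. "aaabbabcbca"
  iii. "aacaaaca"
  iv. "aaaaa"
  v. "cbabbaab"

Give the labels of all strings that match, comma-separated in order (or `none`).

iii, iv

i → no match
ii → no match
iii → match
iv → match
v → no match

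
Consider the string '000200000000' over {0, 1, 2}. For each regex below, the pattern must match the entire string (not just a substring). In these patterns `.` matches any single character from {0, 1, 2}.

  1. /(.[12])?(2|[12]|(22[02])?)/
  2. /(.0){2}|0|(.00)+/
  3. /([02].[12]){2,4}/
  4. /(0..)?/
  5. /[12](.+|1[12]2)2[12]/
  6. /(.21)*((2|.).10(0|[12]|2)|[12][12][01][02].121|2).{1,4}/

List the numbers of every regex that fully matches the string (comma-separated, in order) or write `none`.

1 → no match
2 → match
3 → no match
4 → no match
5 → no match
6 → no match

2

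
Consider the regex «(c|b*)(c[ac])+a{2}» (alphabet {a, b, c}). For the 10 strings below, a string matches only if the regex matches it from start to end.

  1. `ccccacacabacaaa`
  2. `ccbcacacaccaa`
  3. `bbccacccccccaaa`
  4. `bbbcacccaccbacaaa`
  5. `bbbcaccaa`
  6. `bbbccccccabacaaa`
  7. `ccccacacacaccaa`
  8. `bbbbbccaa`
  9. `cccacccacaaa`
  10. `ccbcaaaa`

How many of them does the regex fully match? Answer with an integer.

4

1 → no match
2 → no match
3 → no match
4 → no match
5. `bbbcaccaa` → match
6 → no match
7 → match
8. `bbbbbccaa` → match
9. `cccacccacaaa` → match
10. `ccbcaaaa` → no match
Total matched: 4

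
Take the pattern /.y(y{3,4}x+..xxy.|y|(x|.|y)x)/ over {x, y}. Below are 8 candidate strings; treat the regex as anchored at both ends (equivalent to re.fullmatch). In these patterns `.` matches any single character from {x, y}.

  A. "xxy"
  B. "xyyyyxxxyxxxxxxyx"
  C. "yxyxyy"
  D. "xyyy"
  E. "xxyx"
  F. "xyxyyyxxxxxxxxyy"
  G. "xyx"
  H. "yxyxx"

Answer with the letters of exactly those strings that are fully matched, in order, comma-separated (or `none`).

A → no match
B → no match
C → no match
D → no match
E → no match
F → no match
G → no match
H → no match

none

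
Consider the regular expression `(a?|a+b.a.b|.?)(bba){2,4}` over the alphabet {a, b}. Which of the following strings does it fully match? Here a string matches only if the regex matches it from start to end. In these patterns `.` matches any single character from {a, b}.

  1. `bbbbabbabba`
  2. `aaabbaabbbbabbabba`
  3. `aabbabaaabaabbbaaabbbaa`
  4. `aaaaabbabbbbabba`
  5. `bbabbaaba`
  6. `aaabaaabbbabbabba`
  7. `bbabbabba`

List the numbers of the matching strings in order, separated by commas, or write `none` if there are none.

4, 6, 7

1 → no match
2 → no match
3 → no match — must end with `bba`
4 → match
5 → no match — must end with `bba`
6 → match
7 → match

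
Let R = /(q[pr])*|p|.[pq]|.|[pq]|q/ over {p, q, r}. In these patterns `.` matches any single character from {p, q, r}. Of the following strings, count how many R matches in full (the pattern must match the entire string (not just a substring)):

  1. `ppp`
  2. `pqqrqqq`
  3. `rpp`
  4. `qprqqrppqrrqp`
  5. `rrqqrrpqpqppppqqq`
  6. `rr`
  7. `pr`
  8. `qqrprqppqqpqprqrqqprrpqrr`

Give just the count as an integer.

0

1 → no match
2 → no match
3 → no match
4 → no match
5 → no match
6 → no match
7 → no match
8 → no match
Total matched: 0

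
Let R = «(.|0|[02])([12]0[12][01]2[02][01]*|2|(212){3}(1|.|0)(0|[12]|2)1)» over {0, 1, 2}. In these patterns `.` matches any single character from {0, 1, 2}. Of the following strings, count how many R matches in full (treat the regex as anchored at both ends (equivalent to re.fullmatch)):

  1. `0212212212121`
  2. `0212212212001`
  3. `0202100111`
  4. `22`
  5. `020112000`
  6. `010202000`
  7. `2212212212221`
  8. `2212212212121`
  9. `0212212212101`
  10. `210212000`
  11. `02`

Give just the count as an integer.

1 → match
2 → match
3. `0202100111` → no match
4. `22` → match
5. `020112000` → match
6. `010202000` → match
7 → match
8 → match
9 → match
10. `210212000` → match
11. `02` → match
Total matched: 10

10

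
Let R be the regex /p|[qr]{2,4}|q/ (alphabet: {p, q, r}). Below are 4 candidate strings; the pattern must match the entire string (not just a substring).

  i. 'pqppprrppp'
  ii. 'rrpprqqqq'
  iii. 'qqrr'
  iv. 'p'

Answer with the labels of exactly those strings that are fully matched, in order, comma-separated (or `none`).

iii, iv

i. 'pqppprrppp' → no match
ii. 'rrpprqqqq' → no match
iii. 'qqrr' → match
iv. 'p' → match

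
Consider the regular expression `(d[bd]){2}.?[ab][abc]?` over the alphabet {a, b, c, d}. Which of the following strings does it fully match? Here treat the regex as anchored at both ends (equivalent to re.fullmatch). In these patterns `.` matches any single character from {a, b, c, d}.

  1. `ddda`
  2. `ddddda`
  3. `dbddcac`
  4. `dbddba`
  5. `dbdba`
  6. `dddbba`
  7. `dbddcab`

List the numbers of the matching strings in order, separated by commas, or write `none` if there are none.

1 → no match
2 → match
3 → match
4 → match
5 → match
6 → match
7 → match

2, 3, 4, 5, 6, 7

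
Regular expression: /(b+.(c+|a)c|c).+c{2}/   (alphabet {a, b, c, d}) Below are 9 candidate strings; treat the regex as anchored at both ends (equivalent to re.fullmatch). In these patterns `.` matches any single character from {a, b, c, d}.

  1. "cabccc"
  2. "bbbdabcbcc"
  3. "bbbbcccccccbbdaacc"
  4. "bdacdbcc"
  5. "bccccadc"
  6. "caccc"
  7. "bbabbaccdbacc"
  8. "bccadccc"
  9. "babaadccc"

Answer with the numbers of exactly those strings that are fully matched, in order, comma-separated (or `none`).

1, 3, 4, 6

1 → match
2 → no match
3 → match
4 → match
5 → no match
6 → match
7 → no match
8 → no match
9 → no match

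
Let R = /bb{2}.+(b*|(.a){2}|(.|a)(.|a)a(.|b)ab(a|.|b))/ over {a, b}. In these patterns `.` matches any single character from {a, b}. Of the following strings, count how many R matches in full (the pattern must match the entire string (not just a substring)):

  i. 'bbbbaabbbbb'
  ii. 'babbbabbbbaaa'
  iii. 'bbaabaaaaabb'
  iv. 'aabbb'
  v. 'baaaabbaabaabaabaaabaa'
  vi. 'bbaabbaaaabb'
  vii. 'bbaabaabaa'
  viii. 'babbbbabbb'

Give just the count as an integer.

1

i → match
ii → no match — must start with 'bb'
iii → no match
iv → no match — must start with 'bb'
v → no match — must start with 'bb'
vi → no match
vii → no match
viii → no match — must start with 'bb'
Total matched: 1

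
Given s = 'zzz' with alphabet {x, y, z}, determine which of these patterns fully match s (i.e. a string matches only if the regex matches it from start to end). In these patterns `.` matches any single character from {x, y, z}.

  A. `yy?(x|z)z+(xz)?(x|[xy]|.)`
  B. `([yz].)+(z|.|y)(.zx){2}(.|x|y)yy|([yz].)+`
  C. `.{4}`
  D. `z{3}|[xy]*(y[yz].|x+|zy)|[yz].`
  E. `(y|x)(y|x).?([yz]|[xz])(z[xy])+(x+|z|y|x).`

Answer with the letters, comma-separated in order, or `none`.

D

A → no match — must start with 'y'
B → no match
C → no match
D → match
E → no match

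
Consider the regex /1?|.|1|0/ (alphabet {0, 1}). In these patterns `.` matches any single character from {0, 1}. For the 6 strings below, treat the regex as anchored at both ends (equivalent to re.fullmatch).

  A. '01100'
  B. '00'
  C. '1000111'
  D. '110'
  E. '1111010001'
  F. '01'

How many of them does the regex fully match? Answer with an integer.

A → no match
B → no match
C → no match
D → no match
E → no match
F → no match
Total matched: 0

0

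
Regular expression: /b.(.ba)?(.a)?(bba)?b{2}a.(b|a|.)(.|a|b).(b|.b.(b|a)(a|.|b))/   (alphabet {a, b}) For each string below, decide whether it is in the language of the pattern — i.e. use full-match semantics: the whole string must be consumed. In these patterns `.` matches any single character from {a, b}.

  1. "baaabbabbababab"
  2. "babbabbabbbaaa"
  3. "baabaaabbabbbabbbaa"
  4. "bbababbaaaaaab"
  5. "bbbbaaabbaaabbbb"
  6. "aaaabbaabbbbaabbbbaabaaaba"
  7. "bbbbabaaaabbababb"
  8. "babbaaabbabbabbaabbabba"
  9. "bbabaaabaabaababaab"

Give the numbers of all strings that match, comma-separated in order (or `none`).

1, 2, 3

1 → match
2 → match
3 → match
4 → no match
5 → no match
6 → no match — must start with "b"
7 → no match
8 → no match
9 → no match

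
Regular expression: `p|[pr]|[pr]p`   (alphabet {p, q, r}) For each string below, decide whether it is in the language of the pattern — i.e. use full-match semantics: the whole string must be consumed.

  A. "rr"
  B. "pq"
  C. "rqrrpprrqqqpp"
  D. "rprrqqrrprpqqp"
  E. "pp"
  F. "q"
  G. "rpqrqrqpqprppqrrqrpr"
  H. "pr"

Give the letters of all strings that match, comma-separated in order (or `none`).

A → no match
B → no match
C → no match
D → no match
E → match
F → no match
G → no match
H → no match

E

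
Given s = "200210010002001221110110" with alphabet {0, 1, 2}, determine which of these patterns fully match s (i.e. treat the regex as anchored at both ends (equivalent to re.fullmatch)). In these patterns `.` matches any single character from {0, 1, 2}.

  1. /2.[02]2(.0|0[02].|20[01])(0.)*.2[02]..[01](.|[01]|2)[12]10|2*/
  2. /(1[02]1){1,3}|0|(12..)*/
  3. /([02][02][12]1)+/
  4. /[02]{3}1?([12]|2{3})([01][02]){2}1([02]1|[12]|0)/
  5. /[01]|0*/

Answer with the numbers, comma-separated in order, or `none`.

1 → match
2 → no match
3 → no match — must end with "1"
4 → no match
5 → no match

1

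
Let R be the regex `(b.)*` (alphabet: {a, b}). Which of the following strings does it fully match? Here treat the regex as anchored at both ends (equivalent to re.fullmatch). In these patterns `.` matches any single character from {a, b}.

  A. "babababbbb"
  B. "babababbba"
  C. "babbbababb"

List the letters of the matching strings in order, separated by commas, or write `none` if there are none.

A → match
B → match
C → match

A, B, C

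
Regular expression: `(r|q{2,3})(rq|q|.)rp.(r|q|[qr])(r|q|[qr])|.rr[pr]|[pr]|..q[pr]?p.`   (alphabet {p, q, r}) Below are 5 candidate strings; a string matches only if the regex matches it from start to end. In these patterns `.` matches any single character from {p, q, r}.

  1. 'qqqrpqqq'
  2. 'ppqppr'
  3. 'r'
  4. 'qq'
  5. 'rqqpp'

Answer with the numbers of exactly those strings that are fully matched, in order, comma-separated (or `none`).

1 → match
2 → match
3 → match
4 → no match
5 → match

1, 2, 3, 5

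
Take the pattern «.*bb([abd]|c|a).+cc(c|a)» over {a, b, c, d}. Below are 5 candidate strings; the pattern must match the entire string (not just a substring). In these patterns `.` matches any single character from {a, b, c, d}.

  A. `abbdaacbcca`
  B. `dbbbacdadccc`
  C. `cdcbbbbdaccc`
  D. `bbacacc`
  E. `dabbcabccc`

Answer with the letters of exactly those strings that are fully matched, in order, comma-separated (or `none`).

A → match
B → match
C → match
D → no match
E → match

A, B, C, E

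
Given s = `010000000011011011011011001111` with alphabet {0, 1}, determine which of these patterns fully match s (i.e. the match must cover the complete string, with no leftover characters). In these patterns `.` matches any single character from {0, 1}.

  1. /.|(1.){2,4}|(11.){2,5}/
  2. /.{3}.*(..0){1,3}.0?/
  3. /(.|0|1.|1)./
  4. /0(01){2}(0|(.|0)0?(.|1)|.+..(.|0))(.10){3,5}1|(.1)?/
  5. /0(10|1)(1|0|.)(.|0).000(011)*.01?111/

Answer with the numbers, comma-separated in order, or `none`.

1 → no match
2 → no match
3 → no match
4 → no match
5 → match

5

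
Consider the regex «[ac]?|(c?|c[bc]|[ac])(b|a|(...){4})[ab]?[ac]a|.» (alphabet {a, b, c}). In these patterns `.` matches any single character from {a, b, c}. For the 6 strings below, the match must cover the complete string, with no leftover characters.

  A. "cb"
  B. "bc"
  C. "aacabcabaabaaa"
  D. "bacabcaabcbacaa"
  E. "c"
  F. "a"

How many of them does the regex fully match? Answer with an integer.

A. "cb" → no match
B. "bc" → no match
C → match
D → no match
E. "c" → match
F. "a" → match
Total matched: 3

3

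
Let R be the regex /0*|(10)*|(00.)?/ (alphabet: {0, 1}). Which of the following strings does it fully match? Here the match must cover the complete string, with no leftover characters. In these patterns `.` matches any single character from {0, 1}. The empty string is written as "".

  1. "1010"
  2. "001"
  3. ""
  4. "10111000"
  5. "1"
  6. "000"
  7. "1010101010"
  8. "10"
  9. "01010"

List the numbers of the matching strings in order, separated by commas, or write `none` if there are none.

1 → match
2 → match
3 → match
4 → no match
5 → no match
6 → match
7 → match
8 → match
9 → no match

1, 2, 3, 6, 7, 8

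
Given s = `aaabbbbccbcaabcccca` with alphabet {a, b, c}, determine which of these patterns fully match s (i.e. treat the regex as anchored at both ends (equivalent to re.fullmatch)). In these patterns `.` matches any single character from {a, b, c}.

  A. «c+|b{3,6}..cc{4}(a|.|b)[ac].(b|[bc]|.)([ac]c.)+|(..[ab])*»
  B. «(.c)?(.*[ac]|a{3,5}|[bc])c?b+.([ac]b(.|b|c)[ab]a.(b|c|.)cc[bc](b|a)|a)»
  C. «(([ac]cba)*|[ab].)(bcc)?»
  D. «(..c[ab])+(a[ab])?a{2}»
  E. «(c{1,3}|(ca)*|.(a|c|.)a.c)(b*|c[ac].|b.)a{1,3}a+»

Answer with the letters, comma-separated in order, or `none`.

A → no match
B → match
C → no match
D → no match
E → no match

B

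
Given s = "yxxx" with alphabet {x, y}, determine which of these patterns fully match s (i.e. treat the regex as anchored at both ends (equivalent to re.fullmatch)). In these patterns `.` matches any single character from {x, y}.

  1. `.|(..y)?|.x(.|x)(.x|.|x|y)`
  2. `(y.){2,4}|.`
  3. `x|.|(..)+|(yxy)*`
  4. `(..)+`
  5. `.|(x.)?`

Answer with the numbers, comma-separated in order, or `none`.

1, 3, 4

1 → match
2 → no match
3 → match
4 → match
5 → no match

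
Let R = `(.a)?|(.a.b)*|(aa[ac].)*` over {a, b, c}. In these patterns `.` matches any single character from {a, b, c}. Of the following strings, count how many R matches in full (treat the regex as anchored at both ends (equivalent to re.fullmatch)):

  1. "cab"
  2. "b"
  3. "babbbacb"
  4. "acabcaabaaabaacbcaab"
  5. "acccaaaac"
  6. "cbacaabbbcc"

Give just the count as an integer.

1

1. "cab" → no match
2. "b" → no match
3. "babbbacb" → match
4 → no match
5. "acccaaaac" → no match
6. "cbacaabbbcc" → no match
Total matched: 1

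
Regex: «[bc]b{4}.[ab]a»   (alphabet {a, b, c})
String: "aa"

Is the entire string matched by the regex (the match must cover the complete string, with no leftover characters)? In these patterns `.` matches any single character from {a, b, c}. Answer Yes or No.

No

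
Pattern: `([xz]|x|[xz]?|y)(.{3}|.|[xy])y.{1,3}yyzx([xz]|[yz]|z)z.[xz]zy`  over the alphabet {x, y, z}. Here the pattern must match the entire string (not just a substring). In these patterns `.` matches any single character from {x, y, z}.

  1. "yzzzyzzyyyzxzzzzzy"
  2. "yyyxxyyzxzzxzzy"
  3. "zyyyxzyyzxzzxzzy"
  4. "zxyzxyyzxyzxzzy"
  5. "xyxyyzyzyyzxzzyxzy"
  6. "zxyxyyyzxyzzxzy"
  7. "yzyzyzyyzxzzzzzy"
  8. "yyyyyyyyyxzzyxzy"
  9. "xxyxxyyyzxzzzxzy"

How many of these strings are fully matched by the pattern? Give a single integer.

8

1 → match
2 → match
3 → match
4 → match
5 → match
6 → match
7 → match
8 → no match
9 → match
Total matched: 8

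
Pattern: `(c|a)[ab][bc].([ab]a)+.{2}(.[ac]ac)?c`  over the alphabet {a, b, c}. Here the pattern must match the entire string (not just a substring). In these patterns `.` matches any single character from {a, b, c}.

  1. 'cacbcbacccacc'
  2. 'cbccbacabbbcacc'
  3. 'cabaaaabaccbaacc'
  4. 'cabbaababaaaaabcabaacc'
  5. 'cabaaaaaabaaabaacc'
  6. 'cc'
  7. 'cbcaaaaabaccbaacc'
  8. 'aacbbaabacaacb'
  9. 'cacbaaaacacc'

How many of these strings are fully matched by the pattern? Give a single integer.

1

1 → no match
2 → no match
3 → no match
4 → no match
5 → no match
6 → no match
7 → match
8 → no match — must end with 'c'
9 → no match
Total matched: 1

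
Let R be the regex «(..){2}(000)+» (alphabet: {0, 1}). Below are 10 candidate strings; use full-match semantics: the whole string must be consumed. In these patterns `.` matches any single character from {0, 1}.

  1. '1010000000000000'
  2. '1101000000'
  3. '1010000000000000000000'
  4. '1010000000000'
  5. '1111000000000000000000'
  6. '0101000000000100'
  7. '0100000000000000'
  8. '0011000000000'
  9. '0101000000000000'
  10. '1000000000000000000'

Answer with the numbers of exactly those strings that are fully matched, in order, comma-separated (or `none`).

1 → match
2 → match
3 → match
4 → match
5 → match
6 → no match — must end with '000'
7 → match
8 → match
9 → match
10 → match

1, 2, 3, 4, 5, 7, 8, 9, 10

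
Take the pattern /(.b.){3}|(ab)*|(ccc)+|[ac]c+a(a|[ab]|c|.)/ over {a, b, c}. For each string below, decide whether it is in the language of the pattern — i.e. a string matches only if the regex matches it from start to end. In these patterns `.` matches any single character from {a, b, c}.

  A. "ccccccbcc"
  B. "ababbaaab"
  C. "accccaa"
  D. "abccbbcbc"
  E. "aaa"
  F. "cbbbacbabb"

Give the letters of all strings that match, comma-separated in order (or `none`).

C, D

A → no match
B → no match
C → match
D → match
E → no match
F → no match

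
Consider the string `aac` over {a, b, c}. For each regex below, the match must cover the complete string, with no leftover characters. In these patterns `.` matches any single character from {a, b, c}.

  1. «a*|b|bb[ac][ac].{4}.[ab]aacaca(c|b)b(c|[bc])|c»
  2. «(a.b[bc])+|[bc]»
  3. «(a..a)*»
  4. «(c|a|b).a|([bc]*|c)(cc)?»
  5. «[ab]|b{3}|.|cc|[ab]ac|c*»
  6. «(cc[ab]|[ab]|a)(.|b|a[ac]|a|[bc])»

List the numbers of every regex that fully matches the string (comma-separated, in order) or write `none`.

1 → no match
2 → no match
3 → no match
4 → no match
5 → match
6 → match

5, 6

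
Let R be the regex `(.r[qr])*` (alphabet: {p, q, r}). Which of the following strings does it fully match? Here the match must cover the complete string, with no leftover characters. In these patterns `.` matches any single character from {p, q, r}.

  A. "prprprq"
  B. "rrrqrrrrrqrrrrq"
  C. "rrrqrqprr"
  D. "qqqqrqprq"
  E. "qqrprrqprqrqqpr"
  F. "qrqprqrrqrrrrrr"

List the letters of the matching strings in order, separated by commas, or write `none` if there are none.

A. "prprprq" → no match
B → match
C. "rrrqrqprr" → match
D. "qqqqrqprq" → no match
E → no match
F → match

B, C, F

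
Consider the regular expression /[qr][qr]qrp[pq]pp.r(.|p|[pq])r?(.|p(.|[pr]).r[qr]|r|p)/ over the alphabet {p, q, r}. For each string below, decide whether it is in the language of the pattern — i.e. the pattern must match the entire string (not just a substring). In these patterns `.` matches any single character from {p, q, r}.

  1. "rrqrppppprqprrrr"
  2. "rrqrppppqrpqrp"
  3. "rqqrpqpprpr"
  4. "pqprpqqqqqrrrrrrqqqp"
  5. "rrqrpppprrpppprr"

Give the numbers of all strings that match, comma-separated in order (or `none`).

1 → match
2 → no match
3. "rqqrpqpprpr" → no match
4 → no match
5 → match

1, 5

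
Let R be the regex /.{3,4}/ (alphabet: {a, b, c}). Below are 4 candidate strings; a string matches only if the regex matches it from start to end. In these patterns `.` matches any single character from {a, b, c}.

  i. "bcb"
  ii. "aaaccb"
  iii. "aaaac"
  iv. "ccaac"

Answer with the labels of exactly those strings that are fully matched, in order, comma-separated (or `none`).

i

i → match
ii → no match
iii → no match
iv → no match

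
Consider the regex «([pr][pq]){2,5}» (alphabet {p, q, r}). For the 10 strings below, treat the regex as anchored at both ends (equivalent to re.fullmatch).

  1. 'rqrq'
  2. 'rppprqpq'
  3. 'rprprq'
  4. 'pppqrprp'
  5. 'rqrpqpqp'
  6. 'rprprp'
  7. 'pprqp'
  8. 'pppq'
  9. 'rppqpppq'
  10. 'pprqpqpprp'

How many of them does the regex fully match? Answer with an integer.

1. 'rqrq' → match
2. 'rppprqpq' → match
3. 'rprprq' → match
4. 'pppqrprp' → match
5. 'rqrpqpqp' → no match
6. 'rprprp' → match
7. 'pprqp' → no match
8. 'pppq' → match
9. 'rppqpppq' → match
10. 'pprqpqpprp' → match
Total matched: 8

8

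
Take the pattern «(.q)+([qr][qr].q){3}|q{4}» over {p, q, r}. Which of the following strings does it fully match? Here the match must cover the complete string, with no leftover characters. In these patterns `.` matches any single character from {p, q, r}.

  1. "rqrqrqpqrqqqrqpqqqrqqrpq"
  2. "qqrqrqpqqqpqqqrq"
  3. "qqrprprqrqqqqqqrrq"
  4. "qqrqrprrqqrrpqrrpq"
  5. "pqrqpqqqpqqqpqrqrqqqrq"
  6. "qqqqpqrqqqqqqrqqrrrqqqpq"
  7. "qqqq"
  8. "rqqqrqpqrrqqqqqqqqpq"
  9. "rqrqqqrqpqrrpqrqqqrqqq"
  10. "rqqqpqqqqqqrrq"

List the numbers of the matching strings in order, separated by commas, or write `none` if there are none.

1, 2, 5, 6, 7, 8, 9, 10

1 → match
2 → match
3 → no match
4 → no match
5 → match
6 → match
7 → match
8 → match
9 → match
10 → match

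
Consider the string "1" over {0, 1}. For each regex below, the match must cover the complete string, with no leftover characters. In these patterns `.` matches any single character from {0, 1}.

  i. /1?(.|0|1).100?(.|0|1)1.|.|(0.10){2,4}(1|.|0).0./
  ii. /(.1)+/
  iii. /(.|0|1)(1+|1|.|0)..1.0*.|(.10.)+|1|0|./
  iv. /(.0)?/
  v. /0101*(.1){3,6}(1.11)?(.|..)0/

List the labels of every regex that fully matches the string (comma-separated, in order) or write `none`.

i, iii

i → match
ii → no match
iii → match
iv → no match
v → no match — must start with "010"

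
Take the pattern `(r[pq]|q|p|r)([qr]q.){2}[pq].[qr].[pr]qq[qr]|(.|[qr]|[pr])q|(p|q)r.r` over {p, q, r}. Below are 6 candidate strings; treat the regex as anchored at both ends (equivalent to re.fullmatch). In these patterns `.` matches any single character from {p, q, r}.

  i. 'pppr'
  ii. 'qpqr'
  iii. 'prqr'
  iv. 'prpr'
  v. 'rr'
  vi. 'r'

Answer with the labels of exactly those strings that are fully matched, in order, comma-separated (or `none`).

iii, iv

i → no match
ii → no match
iii → match
iv → match
v → no match
vi → no match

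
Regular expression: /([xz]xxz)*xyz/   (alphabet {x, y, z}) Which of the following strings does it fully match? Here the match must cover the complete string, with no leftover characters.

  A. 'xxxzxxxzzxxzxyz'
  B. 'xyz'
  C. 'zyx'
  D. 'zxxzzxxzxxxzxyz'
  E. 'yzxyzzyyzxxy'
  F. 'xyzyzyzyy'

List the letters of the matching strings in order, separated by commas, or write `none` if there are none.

A, B, D

A → match
B → match
C → no match — must end with 'xyz'
D → match
E → no match — must end with 'xyz'
F → no match — must end with 'xyz'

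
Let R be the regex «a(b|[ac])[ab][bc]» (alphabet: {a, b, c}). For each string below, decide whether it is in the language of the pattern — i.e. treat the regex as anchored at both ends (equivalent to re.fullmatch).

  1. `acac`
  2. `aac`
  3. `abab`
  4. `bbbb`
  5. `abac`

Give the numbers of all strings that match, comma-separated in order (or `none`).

1, 3, 5

1 → match
2 → no match
3 → match
4 → no match — must start with `a`
5 → match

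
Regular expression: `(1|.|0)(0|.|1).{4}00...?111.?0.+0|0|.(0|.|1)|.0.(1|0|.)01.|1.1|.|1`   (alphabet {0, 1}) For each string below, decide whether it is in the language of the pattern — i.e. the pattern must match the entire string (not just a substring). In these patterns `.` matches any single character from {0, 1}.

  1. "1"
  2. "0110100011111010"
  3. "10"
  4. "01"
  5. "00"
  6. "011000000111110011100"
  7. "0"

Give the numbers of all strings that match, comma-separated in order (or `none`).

1, 2, 3, 4, 5, 6, 7

1. "1" → match
2 → match
3. "10" → match
4. "01" → match
5. "00" → match
6 → match
7. "0" → match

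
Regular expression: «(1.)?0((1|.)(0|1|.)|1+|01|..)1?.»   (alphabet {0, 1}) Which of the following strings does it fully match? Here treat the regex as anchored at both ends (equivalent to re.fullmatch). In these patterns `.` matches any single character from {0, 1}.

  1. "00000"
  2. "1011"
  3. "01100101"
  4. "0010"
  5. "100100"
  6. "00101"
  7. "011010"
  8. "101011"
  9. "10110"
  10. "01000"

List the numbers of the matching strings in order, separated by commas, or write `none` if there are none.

4, 5

1 → no match
2 → no match
3 → no match
4 → match
5 → match
6 → no match
7 → no match
8 → no match
9 → no match
10 → no match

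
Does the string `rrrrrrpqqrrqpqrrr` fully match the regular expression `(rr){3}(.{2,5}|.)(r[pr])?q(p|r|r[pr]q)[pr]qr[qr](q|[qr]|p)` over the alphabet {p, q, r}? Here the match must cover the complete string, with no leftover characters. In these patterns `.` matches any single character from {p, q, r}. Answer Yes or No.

Yes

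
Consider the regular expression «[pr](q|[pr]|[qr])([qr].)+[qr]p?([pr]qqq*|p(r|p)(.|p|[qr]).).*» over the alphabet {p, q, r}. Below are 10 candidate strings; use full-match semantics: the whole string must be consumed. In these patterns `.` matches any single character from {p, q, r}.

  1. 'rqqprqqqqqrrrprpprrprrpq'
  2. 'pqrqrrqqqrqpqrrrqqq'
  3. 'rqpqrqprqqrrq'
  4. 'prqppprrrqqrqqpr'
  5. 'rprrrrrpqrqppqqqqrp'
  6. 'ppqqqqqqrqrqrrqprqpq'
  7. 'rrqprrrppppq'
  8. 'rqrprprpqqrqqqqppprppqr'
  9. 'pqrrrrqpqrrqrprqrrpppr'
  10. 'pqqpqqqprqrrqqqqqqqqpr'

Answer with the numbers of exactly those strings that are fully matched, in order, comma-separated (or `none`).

1, 2, 5, 6, 7, 8, 9, 10

1 → match
2 → match
3 → no match
4 → no match
5 → match
6 → match
7 → match
8 → match
9 → match
10 → match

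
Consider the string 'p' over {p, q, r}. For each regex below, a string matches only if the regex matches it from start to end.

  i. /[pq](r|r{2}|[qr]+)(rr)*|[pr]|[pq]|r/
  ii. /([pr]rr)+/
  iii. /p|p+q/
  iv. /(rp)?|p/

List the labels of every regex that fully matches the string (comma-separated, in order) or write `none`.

i → match
ii → no match — must end with 'rr'
iii → match
iv → match

i, iii, iv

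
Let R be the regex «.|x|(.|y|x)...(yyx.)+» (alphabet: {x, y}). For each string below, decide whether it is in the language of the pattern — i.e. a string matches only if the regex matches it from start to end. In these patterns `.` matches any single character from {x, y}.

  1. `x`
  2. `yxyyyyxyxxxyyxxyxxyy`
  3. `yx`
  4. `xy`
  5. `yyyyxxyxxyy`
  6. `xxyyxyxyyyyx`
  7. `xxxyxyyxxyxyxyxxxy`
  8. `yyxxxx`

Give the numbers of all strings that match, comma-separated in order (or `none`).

1

1 → match
2 → no match
3 → no match
4 → no match
5 → no match
6 → no match
7 → no match
8 → no match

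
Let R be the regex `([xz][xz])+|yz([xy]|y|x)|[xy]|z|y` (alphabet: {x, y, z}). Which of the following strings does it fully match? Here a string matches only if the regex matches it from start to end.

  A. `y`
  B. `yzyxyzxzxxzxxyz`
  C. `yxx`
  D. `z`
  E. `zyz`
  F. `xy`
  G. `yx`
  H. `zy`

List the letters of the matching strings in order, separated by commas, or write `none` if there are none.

A → match
B → no match
C → no match
D → match
E → no match
F → no match
G → no match
H → no match

A, D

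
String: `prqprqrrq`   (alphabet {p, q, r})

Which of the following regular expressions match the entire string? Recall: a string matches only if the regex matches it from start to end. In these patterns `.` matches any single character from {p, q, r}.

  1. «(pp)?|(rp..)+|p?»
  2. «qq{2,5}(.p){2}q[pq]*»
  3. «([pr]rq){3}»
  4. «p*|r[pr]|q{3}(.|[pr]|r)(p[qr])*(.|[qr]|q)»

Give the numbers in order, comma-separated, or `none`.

1 → no match
2 → no match — must start with `qq`
3 → match
4 → no match

3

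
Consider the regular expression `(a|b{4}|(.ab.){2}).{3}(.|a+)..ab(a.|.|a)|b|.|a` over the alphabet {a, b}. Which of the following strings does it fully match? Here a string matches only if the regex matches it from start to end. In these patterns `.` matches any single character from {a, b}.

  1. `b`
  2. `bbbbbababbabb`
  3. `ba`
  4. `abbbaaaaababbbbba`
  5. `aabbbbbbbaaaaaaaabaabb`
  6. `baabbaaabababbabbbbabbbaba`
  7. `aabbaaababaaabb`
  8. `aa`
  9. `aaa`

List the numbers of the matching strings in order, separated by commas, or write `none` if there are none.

1, 2

1 → match
2 → match
3 → no match
4 → no match
5 → no match
6 → no match
7 → no match
8 → no match
9 → no match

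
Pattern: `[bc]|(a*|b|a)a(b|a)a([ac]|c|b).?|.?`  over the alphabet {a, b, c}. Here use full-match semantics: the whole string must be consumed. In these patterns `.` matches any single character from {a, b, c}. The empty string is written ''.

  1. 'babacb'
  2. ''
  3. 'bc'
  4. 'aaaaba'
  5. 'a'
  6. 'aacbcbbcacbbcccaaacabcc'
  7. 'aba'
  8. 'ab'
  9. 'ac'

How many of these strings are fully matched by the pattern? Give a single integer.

4

1 → match
2 → match
3 → no match
4 → match
5 → match
6 → no match
7 → no match
8 → no match
9 → no match
Total matched: 4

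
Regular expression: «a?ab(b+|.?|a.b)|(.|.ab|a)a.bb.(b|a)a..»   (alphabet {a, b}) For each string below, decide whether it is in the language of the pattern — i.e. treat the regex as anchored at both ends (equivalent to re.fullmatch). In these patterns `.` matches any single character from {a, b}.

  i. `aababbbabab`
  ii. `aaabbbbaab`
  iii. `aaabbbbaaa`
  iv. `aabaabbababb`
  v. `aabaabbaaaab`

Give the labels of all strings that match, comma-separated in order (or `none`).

i → no match
ii → match
iii → match
iv → match
v → match

ii, iii, iv, v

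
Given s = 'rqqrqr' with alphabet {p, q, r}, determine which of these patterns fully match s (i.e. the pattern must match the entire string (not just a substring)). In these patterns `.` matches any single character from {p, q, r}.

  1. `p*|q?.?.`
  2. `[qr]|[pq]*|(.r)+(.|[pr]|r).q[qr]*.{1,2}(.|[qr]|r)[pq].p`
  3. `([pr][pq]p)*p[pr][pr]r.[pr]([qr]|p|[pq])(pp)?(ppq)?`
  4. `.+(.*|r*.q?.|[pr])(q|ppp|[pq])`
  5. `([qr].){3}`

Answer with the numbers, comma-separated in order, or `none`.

1 → no match
2 → no match
3 → no match
4 → no match
5 → match

5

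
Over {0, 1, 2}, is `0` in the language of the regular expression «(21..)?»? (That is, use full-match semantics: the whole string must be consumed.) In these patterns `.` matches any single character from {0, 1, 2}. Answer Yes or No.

No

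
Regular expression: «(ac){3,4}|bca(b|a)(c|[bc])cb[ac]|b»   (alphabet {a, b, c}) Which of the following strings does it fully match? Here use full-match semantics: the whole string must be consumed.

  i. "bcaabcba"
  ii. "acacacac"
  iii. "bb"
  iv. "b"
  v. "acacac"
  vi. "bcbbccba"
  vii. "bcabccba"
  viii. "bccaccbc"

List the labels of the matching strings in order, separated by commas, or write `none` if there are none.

i, ii, iv, v, vii

i → match
ii → match
iii → no match
iv → match
v → match
vi → no match
vii → match
viii → no match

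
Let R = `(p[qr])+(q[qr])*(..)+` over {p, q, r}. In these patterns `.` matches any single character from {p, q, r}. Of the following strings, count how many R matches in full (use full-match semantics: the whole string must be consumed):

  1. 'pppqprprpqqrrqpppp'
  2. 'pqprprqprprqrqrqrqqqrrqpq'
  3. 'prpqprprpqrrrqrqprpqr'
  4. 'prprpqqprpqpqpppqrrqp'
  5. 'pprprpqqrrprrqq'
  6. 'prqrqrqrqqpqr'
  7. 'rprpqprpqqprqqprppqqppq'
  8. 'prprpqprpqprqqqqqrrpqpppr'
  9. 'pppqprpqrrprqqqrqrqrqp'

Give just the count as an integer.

1 → no match
2 → no match
3 → no match
4 → no match
5 → no match
6 → no match
7 → no match — must start with 'p'
8 → no match
9 → no match
Total matched: 0

0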